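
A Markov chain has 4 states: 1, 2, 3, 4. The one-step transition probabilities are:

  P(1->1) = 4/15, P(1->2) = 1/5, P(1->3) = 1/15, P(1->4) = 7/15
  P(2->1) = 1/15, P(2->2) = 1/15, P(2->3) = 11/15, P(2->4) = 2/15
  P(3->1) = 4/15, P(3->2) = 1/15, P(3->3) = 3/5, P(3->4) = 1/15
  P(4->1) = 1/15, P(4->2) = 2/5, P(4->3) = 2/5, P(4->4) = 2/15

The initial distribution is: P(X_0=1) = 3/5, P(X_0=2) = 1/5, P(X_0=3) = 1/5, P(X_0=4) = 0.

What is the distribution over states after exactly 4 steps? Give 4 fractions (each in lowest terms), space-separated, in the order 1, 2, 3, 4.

Propagating the distribution step by step (d_{t+1} = d_t * P):
d_0 = (1=3/5, 2=1/5, 3=1/5, 4=0)
  d_1[1] = 3/5*4/15 + 1/5*1/15 + 1/5*4/15 + 0*1/15 = 17/75
  d_1[2] = 3/5*1/5 + 1/5*1/15 + 1/5*1/15 + 0*2/5 = 11/75
  d_1[3] = 3/5*1/15 + 1/5*11/15 + 1/5*3/5 + 0*2/5 = 23/75
  d_1[4] = 3/5*7/15 + 1/5*2/15 + 1/5*1/15 + 0*2/15 = 8/25
d_1 = (1=17/75, 2=11/75, 3=23/75, 4=8/25)
  d_2[1] = 17/75*4/15 + 11/75*1/15 + 23/75*4/15 + 8/25*1/15 = 13/75
  d_2[2] = 17/75*1/5 + 11/75*1/15 + 23/75*1/15 + 8/25*2/5 = 229/1125
  d_2[3] = 17/75*1/15 + 11/75*11/15 + 23/75*3/5 + 8/25*2/5 = 163/375
  d_2[4] = 17/75*7/15 + 11/75*2/15 + 23/75*1/15 + 8/25*2/15 = 212/1125
d_2 = (1=13/75, 2=229/1125, 3=163/375, 4=212/1125)
  d_3[1] = 13/75*4/15 + 229/1125*1/15 + 163/375*4/15 + 212/1125*1/15 = 353/1875
  d_3[2] = 13/75*1/5 + 229/1125*1/15 + 163/375*1/15 + 212/1125*2/5 = 103/675
  d_3[3] = 13/75*1/15 + 229/1125*11/15 + 163/375*3/5 + 212/1125*2/5 = 8387/16875
  d_3[4] = 13/75*7/15 + 229/1125*2/15 + 163/375*1/15 + 212/1125*2/15 = 304/1875
d_3 = (1=353/1875, 2=103/675, 3=8387/16875, 4=304/1875)
  d_4[1] = 353/1875*4/15 + 103/675*1/15 + 8387/16875*4/15 + 304/1875*1/15 = 17189/84375
  d_4[2] = 353/1875*1/5 + 103/675*1/15 + 8387/16875*1/15 + 304/1875*2/5 = 1367/9375
  d_4[3] = 353/1875*1/15 + 103/675*11/15 + 8387/16875*3/5 + 304/1875*2/5 = 123401/253125
  d_4[4] = 353/1875*7/15 + 103/675*2/15 + 8387/16875*1/15 + 304/1875*2/15 = 41248/253125
d_4 = (1=17189/84375, 2=1367/9375, 3=123401/253125, 4=41248/253125)

Answer: 17189/84375 1367/9375 123401/253125 41248/253125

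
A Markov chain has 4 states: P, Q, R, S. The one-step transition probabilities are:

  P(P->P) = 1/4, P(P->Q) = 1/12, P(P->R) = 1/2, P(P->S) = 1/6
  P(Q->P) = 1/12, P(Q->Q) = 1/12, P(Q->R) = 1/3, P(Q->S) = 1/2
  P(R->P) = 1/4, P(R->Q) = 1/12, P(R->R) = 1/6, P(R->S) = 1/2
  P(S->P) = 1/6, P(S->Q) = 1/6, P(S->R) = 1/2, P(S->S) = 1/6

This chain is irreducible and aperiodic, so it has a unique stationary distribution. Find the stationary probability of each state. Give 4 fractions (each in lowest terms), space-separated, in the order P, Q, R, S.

The stationary distribution satisfies pi = pi * P, i.e.:
  pi_P = 1/4*pi_P + 1/12*pi_Q + 1/4*pi_R + 1/6*pi_S
  pi_Q = 1/12*pi_P + 1/12*pi_Q + 1/12*pi_R + 1/6*pi_S
  pi_R = 1/2*pi_P + 1/3*pi_Q + 1/6*pi_R + 1/2*pi_S
  pi_S = 1/6*pi_P + 1/2*pi_Q + 1/2*pi_R + 1/6*pi_S
with normalization: pi_P + pi_Q + pi_R + pi_S = 1.

Using the first 3 balance equations plus normalization, the linear system A*pi = b is:
  [-3/4, 1/12, 1/4, 1/6] . pi = 0
  [1/12, -11/12, 1/12, 1/6] . pi = 0
  [1/2, 1/3, -5/6, 1/2] . pi = 0
  [1, 1, 1, 1] . pi = 1

Solving yields:
  pi_P = 115/562
  pi_Q = 31/281
  pi_R = 203/562
  pi_S = 91/281

Verification (pi * P):
  115/562*1/4 + 31/281*1/12 + 203/562*1/4 + 91/281*1/6 = 115/562 = pi_P  (ok)
  115/562*1/12 + 31/281*1/12 + 203/562*1/12 + 91/281*1/6 = 31/281 = pi_Q  (ok)
  115/562*1/2 + 31/281*1/3 + 203/562*1/6 + 91/281*1/2 = 203/562 = pi_R  (ok)
  115/562*1/6 + 31/281*1/2 + 203/562*1/2 + 91/281*1/6 = 91/281 = pi_S  (ok)

Answer: 115/562 31/281 203/562 91/281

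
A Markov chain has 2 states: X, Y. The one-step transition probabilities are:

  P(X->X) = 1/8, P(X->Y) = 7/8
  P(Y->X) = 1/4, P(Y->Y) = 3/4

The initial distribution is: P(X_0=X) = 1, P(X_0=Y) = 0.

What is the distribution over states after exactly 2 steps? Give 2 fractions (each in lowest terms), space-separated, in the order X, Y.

Propagating the distribution step by step (d_{t+1} = d_t * P):
d_0 = (X=1, Y=0)
  d_1[X] = 1*1/8 + 0*1/4 = 1/8
  d_1[Y] = 1*7/8 + 0*3/4 = 7/8
d_1 = (X=1/8, Y=7/8)
  d_2[X] = 1/8*1/8 + 7/8*1/4 = 15/64
  d_2[Y] = 1/8*7/8 + 7/8*3/4 = 49/64
d_2 = (X=15/64, Y=49/64)

Answer: 15/64 49/64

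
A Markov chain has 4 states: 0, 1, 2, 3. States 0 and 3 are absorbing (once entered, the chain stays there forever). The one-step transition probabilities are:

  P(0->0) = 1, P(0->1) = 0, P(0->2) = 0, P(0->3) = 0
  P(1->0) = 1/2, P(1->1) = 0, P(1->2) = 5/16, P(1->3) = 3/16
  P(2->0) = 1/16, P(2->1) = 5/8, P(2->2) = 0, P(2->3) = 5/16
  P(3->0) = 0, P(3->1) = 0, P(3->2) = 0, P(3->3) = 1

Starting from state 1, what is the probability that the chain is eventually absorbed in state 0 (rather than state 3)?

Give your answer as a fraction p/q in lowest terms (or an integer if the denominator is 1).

Answer: 133/206

Derivation:
Let a_i = P(absorbed in 0 | start in state i).
Boundary conditions: a_0 = 1, a_3 = 0.
For each transient state i, a_i = sum_j P(i->j) * a_j:
  a_1 = 1/2*a_0 + 0*a_1 + 5/16*a_2 + 3/16*a_3
  a_2 = 1/16*a_0 + 5/8*a_1 + 0*a_2 + 5/16*a_3

Substituting a_0 = 1 and a_3 = 0, rearrange to (I - Q) a = r where r[i] = P(i -> 0):
  [1, -5/16] . (a_1, a_2) = 1/2
  [-5/8, 1] . (a_1, a_2) = 1/16

Solving yields:
  a_1 = 133/206
  a_2 = 48/103

Starting state is 1, so the absorption probability is a_1 = 133/206.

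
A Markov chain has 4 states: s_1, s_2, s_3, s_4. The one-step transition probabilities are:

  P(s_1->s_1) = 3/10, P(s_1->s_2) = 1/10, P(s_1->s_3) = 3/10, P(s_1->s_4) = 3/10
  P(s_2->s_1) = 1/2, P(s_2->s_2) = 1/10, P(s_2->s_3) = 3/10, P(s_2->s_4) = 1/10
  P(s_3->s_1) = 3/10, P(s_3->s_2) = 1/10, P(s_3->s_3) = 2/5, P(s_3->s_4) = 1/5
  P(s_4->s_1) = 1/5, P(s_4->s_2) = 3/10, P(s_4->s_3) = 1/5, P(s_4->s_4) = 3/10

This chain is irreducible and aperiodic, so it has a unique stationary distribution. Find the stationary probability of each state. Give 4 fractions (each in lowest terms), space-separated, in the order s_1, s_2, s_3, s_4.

The stationary distribution satisfies pi = pi * P, i.e.:
  pi_s_1 = 3/10*pi_s_1 + 1/2*pi_s_2 + 3/10*pi_s_3 + 1/5*pi_s_4
  pi_s_2 = 1/10*pi_s_1 + 1/10*pi_s_2 + 1/10*pi_s_3 + 3/10*pi_s_4
  pi_s_3 = 3/10*pi_s_1 + 3/10*pi_s_2 + 2/5*pi_s_3 + 1/5*pi_s_4
  pi_s_4 = 3/10*pi_s_1 + 1/10*pi_s_2 + 1/5*pi_s_3 + 3/10*pi_s_4
with normalization: pi_s_1 + pi_s_2 + pi_s_3 + pi_s_4 = 1.

Using the first 3 balance equations plus normalization, the linear system A*pi = b is:
  [-7/10, 1/2, 3/10, 1/5] . pi = 0
  [1/10, -9/10, 1/10, 3/10] . pi = 0
  [3/10, 3/10, -3/5, 1/5] . pi = 0
  [1, 1, 1, 1] . pi = 1

Solving yields:
  pi_s_1 = 283/926
  pi_s_2 = 137/926
  pi_s_3 = 142/463
  pi_s_4 = 111/463

Verification (pi * P):
  283/926*3/10 + 137/926*1/2 + 142/463*3/10 + 111/463*1/5 = 283/926 = pi_s_1  (ok)
  283/926*1/10 + 137/926*1/10 + 142/463*1/10 + 111/463*3/10 = 137/926 = pi_s_2  (ok)
  283/926*3/10 + 137/926*3/10 + 142/463*2/5 + 111/463*1/5 = 142/463 = pi_s_3  (ok)
  283/926*3/10 + 137/926*1/10 + 142/463*1/5 + 111/463*3/10 = 111/463 = pi_s_4  (ok)

Answer: 283/926 137/926 142/463 111/463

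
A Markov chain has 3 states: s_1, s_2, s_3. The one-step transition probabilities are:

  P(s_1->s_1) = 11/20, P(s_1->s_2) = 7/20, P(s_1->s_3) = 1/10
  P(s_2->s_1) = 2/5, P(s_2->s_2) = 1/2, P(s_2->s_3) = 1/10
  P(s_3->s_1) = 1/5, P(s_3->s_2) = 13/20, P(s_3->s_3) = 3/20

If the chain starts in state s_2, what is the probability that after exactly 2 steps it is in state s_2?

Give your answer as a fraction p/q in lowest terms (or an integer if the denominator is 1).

Computing P^2 by repeated multiplication:
P^1 =
  s_1: [11/20, 7/20, 1/10]
  s_2: [2/5, 1/2, 1/10]
  s_3: [1/5, 13/20, 3/20]
P^2 =
  s_1: [37/80, 173/400, 21/200]
  s_2: [11/25, 91/200, 21/200]
  s_3: [2/5, 197/400, 43/400]

(P^2)[s_2 -> s_2] = 91/200

Answer: 91/200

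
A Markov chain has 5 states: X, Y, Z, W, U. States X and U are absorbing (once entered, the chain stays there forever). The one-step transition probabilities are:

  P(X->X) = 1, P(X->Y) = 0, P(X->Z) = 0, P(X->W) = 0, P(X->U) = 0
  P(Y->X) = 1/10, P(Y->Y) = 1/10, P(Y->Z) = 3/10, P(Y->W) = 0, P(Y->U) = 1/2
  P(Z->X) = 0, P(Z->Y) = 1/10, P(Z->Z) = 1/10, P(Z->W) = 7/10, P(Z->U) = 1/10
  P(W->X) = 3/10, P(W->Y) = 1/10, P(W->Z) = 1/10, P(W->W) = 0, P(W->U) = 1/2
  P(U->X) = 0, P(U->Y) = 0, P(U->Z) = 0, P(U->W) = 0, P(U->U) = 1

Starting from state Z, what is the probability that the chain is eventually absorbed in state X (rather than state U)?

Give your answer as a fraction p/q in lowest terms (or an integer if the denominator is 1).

Answer: 103/348

Derivation:
Let a_i = P(absorbed in X | start in state i).
Boundary conditions: a_X = 1, a_U = 0.
For each transient state i, a_i = sum_j P(i->j) * a_j:
  a_Y = 1/10*a_X + 1/10*a_Y + 3/10*a_Z + 0*a_W + 1/2*a_U
  a_Z = 0*a_X + 1/10*a_Y + 1/10*a_Z + 7/10*a_W + 1/10*a_U
  a_W = 3/10*a_X + 1/10*a_Y + 1/10*a_Z + 0*a_W + 1/2*a_U

Substituting a_X = 1 and a_U = 0, rearrange to (I - Q) a = r where r[i] = P(i -> X):
  [9/10, -3/10, 0] . (a_Y, a_Z, a_W) = 1/10
  [-1/10, 9/10, -7/10] . (a_Y, a_Z, a_W) = 0
  [-1/10, -1/10, 1] . (a_Y, a_Z, a_W) = 3/10

Solving yields:
  a_Y = 73/348
  a_Z = 103/348
  a_W = 61/174

Starting state is Z, so the absorption probability is a_Z = 103/348.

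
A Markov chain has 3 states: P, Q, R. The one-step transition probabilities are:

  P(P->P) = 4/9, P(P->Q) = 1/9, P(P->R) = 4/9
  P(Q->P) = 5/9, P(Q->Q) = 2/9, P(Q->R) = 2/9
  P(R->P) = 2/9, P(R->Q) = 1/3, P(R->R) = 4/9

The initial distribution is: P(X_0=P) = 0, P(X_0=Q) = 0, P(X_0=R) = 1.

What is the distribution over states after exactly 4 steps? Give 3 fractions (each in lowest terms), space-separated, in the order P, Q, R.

Answer: 2509/6561 2/9 2594/6561

Derivation:
Propagating the distribution step by step (d_{t+1} = d_t * P):
d_0 = (P=0, Q=0, R=1)
  d_1[P] = 0*4/9 + 0*5/9 + 1*2/9 = 2/9
  d_1[Q] = 0*1/9 + 0*2/9 + 1*1/3 = 1/3
  d_1[R] = 0*4/9 + 0*2/9 + 1*4/9 = 4/9
d_1 = (P=2/9, Q=1/3, R=4/9)
  d_2[P] = 2/9*4/9 + 1/3*5/9 + 4/9*2/9 = 31/81
  d_2[Q] = 2/9*1/9 + 1/3*2/9 + 4/9*1/3 = 20/81
  d_2[R] = 2/9*4/9 + 1/3*2/9 + 4/9*4/9 = 10/27
d_2 = (P=31/81, Q=20/81, R=10/27)
  d_3[P] = 31/81*4/9 + 20/81*5/9 + 10/27*2/9 = 284/729
  d_3[Q] = 31/81*1/9 + 20/81*2/9 + 10/27*1/3 = 161/729
  d_3[R] = 31/81*4/9 + 20/81*2/9 + 10/27*4/9 = 284/729
d_3 = (P=284/729, Q=161/729, R=284/729)
  d_4[P] = 284/729*4/9 + 161/729*5/9 + 284/729*2/9 = 2509/6561
  d_4[Q] = 284/729*1/9 + 161/729*2/9 + 284/729*1/3 = 2/9
  d_4[R] = 284/729*4/9 + 161/729*2/9 + 284/729*4/9 = 2594/6561
d_4 = (P=2509/6561, Q=2/9, R=2594/6561)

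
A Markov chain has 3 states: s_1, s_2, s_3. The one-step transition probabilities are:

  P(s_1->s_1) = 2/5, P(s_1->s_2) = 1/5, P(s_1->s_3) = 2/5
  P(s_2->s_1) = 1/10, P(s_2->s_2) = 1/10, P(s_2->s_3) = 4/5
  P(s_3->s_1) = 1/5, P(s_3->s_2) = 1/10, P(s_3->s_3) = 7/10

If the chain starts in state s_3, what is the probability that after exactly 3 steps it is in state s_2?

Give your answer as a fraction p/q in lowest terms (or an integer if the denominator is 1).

Answer: 123/1000

Derivation:
Computing P^3 by repeated multiplication:
P^1 =
  s_1: [2/5, 1/5, 2/5]
  s_2: [1/10, 1/10, 4/5]
  s_3: [1/5, 1/10, 7/10]
P^2 =
  s_1: [13/50, 7/50, 3/5]
  s_2: [21/100, 11/100, 17/25]
  s_3: [23/100, 3/25, 13/20]
P^3 =
  s_1: [119/500, 63/500, 159/250]
  s_2: [231/1000, 121/1000, 81/125]
  s_3: [117/500, 123/1000, 643/1000]

(P^3)[s_3 -> s_2] = 123/1000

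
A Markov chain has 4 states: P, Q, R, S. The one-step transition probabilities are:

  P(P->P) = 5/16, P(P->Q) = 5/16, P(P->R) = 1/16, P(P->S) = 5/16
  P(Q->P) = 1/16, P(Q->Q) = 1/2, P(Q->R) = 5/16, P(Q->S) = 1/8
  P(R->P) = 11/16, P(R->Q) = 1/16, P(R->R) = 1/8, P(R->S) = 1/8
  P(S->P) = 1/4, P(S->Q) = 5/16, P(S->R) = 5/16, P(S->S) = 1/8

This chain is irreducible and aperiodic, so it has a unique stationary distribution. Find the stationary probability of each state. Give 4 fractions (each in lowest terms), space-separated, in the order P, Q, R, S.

Answer: 1218/4117 1329/4117 827/4117 743/4117

Derivation:
The stationary distribution satisfies pi = pi * P, i.e.:
  pi_P = 5/16*pi_P + 1/16*pi_Q + 11/16*pi_R + 1/4*pi_S
  pi_Q = 5/16*pi_P + 1/2*pi_Q + 1/16*pi_R + 5/16*pi_S
  pi_R = 1/16*pi_P + 5/16*pi_Q + 1/8*pi_R + 5/16*pi_S
  pi_S = 5/16*pi_P + 1/8*pi_Q + 1/8*pi_R + 1/8*pi_S
with normalization: pi_P + pi_Q + pi_R + pi_S = 1.

Using the first 3 balance equations plus normalization, the linear system A*pi = b is:
  [-11/16, 1/16, 11/16, 1/4] . pi = 0
  [5/16, -1/2, 1/16, 5/16] . pi = 0
  [1/16, 5/16, -7/8, 5/16] . pi = 0
  [1, 1, 1, 1] . pi = 1

Solving yields:
  pi_P = 1218/4117
  pi_Q = 1329/4117
  pi_R = 827/4117
  pi_S = 743/4117

Verification (pi * P):
  1218/4117*5/16 + 1329/4117*1/16 + 827/4117*11/16 + 743/4117*1/4 = 1218/4117 = pi_P  (ok)
  1218/4117*5/16 + 1329/4117*1/2 + 827/4117*1/16 + 743/4117*5/16 = 1329/4117 = pi_Q  (ok)
  1218/4117*1/16 + 1329/4117*5/16 + 827/4117*1/8 + 743/4117*5/16 = 827/4117 = pi_R  (ok)
  1218/4117*5/16 + 1329/4117*1/8 + 827/4117*1/8 + 743/4117*1/8 = 743/4117 = pi_S  (ok)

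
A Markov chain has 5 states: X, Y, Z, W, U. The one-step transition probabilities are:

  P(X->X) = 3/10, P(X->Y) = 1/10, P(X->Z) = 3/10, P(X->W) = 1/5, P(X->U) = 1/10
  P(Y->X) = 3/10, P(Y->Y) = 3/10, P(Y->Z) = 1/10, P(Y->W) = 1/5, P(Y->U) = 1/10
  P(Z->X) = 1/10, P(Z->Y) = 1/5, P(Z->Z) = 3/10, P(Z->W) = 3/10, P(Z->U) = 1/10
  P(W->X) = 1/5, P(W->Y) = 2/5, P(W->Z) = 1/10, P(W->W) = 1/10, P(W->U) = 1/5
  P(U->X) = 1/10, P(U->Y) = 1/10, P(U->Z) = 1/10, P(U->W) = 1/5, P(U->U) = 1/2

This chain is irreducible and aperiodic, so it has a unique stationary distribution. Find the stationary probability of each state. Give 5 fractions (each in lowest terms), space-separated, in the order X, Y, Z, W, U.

The stationary distribution satisfies pi = pi * P, i.e.:
  pi_X = 3/10*pi_X + 3/10*pi_Y + 1/10*pi_Z + 1/5*pi_W + 1/10*pi_U
  pi_Y = 1/10*pi_X + 3/10*pi_Y + 1/5*pi_Z + 2/5*pi_W + 1/10*pi_U
  pi_Z = 3/10*pi_X + 1/10*pi_Y + 3/10*pi_Z + 1/10*pi_W + 1/10*pi_U
  pi_W = 1/5*pi_X + 1/5*pi_Y + 3/10*pi_Z + 1/10*pi_W + 1/5*pi_U
  pi_U = 1/10*pi_X + 1/10*pi_Y + 1/10*pi_Z + 1/5*pi_W + 1/2*pi_U
with normalization: pi_X + pi_Y + pi_Z + pi_W + pi_U = 1.

Using the first 4 balance equations plus normalization, the linear system A*pi = b is:
  [-7/10, 3/10, 1/10, 1/5, 1/10] . pi = 0
  [1/10, -7/10, 1/5, 2/5, 1/10] . pi = 0
  [3/10, 1/10, -7/10, 1/10, 1/10] . pi = 0
  [1/5, 1/5, 3/10, -9/10, 1/5] . pi = 0
  [1, 1, 1, 1, 1] . pi = 1

Solving yields:
  pi_X = 57/278
  pi_Y = 123/556
  pi_Z = 49/278
  pi_W = 55/278
  pi_U = 111/556

Verification (pi * P):
  57/278*3/10 + 123/556*3/10 + 49/278*1/10 + 55/278*1/5 + 111/556*1/10 = 57/278 = pi_X  (ok)
  57/278*1/10 + 123/556*3/10 + 49/278*1/5 + 55/278*2/5 + 111/556*1/10 = 123/556 = pi_Y  (ok)
  57/278*3/10 + 123/556*1/10 + 49/278*3/10 + 55/278*1/10 + 111/556*1/10 = 49/278 = pi_Z  (ok)
  57/278*1/5 + 123/556*1/5 + 49/278*3/10 + 55/278*1/10 + 111/556*1/5 = 55/278 = pi_W  (ok)
  57/278*1/10 + 123/556*1/10 + 49/278*1/10 + 55/278*1/5 + 111/556*1/2 = 111/556 = pi_U  (ok)

Answer: 57/278 123/556 49/278 55/278 111/556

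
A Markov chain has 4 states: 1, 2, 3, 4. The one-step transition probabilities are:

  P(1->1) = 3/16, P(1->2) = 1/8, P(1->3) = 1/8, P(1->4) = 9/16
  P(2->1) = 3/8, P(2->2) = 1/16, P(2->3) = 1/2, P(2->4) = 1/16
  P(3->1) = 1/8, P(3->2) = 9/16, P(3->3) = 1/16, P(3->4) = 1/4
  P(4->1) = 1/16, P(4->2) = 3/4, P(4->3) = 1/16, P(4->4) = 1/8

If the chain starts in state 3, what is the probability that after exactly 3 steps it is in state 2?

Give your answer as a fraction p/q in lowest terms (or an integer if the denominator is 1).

Computing P^3 by repeated multiplication:
P^1 =
  1: [3/16, 1/8, 1/8, 9/16]
  2: [3/8, 1/16, 1/2, 1/16]
  3: [1/8, 9/16, 1/16, 1/4]
  4: [1/16, 3/4, 1/16, 1/8]
P^2 =
  1: [17/128, 67/128, 33/256, 55/256]
  2: [41/256, 97/256, 29/256, 89/256]
  3: [33/128, 35/128, 81/256, 39/256]
  4: [79/256, 47/256, 101/256, 29/256]
P^3 =
  1: [1027/4096, 1159/4096, 307/1024, 341/2048]
  2: [213/1024, 377/1024, 61/256, 95/512]
  3: [819/4096, 1399/4096, 203/1024, 533/2048]
  4: [375/2048, 731/2048, 83/512, 305/1024]

(P^3)[3 -> 2] = 1399/4096

Answer: 1399/4096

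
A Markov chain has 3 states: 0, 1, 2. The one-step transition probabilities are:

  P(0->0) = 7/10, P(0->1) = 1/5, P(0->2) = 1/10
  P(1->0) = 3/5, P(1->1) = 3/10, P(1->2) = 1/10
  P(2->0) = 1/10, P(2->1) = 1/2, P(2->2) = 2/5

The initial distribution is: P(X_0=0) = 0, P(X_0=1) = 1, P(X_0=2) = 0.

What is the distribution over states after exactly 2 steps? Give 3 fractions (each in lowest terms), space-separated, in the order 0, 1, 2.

Answer: 61/100 13/50 13/100

Derivation:
Propagating the distribution step by step (d_{t+1} = d_t * P):
d_0 = (0=0, 1=1, 2=0)
  d_1[0] = 0*7/10 + 1*3/5 + 0*1/10 = 3/5
  d_1[1] = 0*1/5 + 1*3/10 + 0*1/2 = 3/10
  d_1[2] = 0*1/10 + 1*1/10 + 0*2/5 = 1/10
d_1 = (0=3/5, 1=3/10, 2=1/10)
  d_2[0] = 3/5*7/10 + 3/10*3/5 + 1/10*1/10 = 61/100
  d_2[1] = 3/5*1/5 + 3/10*3/10 + 1/10*1/2 = 13/50
  d_2[2] = 3/5*1/10 + 3/10*1/10 + 1/10*2/5 = 13/100
d_2 = (0=61/100, 1=13/50, 2=13/100)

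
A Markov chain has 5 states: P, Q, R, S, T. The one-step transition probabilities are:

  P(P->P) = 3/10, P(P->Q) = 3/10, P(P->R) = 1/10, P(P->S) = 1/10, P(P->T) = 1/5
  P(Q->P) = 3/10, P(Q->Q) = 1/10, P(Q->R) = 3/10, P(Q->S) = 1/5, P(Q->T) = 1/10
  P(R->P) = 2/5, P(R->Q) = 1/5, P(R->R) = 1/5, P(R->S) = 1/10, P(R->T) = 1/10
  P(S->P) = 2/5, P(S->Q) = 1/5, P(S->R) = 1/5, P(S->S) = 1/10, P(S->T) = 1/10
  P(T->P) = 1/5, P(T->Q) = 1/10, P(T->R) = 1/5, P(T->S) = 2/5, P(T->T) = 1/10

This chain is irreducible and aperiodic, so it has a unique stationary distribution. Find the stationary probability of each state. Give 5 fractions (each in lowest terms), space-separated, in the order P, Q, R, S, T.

The stationary distribution satisfies pi = pi * P, i.e.:
  pi_P = 3/10*pi_P + 3/10*pi_Q + 2/5*pi_R + 2/5*pi_S + 1/5*pi_T
  pi_Q = 3/10*pi_P + 1/10*pi_Q + 1/5*pi_R + 1/5*pi_S + 1/10*pi_T
  pi_R = 1/10*pi_P + 3/10*pi_Q + 1/5*pi_R + 1/5*pi_S + 1/5*pi_T
  pi_S = 1/10*pi_P + 1/5*pi_Q + 1/10*pi_R + 1/10*pi_S + 2/5*pi_T
  pi_T = 1/5*pi_P + 1/10*pi_Q + 1/10*pi_R + 1/10*pi_S + 1/10*pi_T
with normalization: pi_P + pi_Q + pi_R + pi_S + pi_T = 1.

Using the first 4 balance equations plus normalization, the linear system A*pi = b is:
  [-7/10, 3/10, 2/5, 2/5, 1/5] . pi = 0
  [3/10, -9/10, 1/5, 1/5, 1/10] . pi = 0
  [1/10, 3/10, -4/5, 1/5, 1/5] . pi = 0
  [1/10, 1/5, 1/10, -9/10, 2/5] . pi = 0
  [1, 1, 1, 1, 1] . pi = 1

Solving yields:
  pi_P = 399/1241
  pi_Q = 247/1241
  pi_R = 233/1241
  pi_S = 198/1241
  pi_T = 164/1241

Verification (pi * P):
  399/1241*3/10 + 247/1241*3/10 + 233/1241*2/5 + 198/1241*2/5 + 164/1241*1/5 = 399/1241 = pi_P  (ok)
  399/1241*3/10 + 247/1241*1/10 + 233/1241*1/5 + 198/1241*1/5 + 164/1241*1/10 = 247/1241 = pi_Q  (ok)
  399/1241*1/10 + 247/1241*3/10 + 233/1241*1/5 + 198/1241*1/5 + 164/1241*1/5 = 233/1241 = pi_R  (ok)
  399/1241*1/10 + 247/1241*1/5 + 233/1241*1/10 + 198/1241*1/10 + 164/1241*2/5 = 198/1241 = pi_S  (ok)
  399/1241*1/5 + 247/1241*1/10 + 233/1241*1/10 + 198/1241*1/10 + 164/1241*1/10 = 164/1241 = pi_T  (ok)

Answer: 399/1241 247/1241 233/1241 198/1241 164/1241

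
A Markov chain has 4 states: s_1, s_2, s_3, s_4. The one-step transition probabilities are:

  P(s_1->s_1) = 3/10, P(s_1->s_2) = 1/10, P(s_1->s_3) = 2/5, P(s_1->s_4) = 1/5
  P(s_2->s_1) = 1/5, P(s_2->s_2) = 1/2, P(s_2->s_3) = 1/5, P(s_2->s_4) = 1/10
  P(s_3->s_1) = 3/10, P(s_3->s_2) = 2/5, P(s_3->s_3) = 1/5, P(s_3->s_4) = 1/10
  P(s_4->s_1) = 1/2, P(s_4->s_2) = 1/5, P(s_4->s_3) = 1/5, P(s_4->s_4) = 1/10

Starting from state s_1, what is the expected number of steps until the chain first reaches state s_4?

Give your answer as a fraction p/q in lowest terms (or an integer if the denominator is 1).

Let h_i = expected steps to first reach s_4 from state i.
Boundary: h_s_4 = 0.
First-step equations for the other states:
  h_s_1 = 1 + 3/10*h_s_1 + 1/10*h_s_2 + 2/5*h_s_3 + 1/5*h_s_4
  h_s_2 = 1 + 1/5*h_s_1 + 1/2*h_s_2 + 1/5*h_s_3 + 1/10*h_s_4
  h_s_3 = 1 + 3/10*h_s_1 + 2/5*h_s_2 + 1/5*h_s_3 + 1/10*h_s_4

Substituting h_s_4 = 0 and rearranging gives the linear system (I - Q) h = 1:
  [7/10, -1/10, -2/5] . (h_s_1, h_s_2, h_s_3) = 1
  [-1/5, 1/2, -1/5] . (h_s_1, h_s_2, h_s_3) = 1
  [-3/10, -2/5, 4/5] . (h_s_1, h_s_2, h_s_3) = 1

Solving yields:
  h_s_1 = 78/11
  h_s_2 = 8
  h_s_3 = 87/11

Starting state is s_1, so the expected hitting time is h_s_1 = 78/11.

Answer: 78/11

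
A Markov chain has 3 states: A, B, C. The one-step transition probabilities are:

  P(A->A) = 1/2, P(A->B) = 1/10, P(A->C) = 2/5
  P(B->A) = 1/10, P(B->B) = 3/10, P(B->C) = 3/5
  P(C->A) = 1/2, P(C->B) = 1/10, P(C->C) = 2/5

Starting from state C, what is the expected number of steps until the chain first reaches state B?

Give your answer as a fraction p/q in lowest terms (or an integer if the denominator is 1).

Answer: 10

Derivation:
Let h_i = expected steps to first reach B from state i.
Boundary: h_B = 0.
First-step equations for the other states:
  h_A = 1 + 1/2*h_A + 1/10*h_B + 2/5*h_C
  h_C = 1 + 1/2*h_A + 1/10*h_B + 2/5*h_C

Substituting h_B = 0 and rearranging gives the linear system (I - Q) h = 1:
  [1/2, -2/5] . (h_A, h_C) = 1
  [-1/2, 3/5] . (h_A, h_C) = 1

Solving yields:
  h_A = 10
  h_C = 10

Starting state is C, so the expected hitting time is h_C = 10.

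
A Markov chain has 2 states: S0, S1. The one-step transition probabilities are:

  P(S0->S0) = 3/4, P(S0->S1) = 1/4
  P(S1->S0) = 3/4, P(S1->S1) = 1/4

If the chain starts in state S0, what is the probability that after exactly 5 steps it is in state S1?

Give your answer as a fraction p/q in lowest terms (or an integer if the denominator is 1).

Answer: 1/4

Derivation:
Computing P^5 by repeated multiplication:
P^1 =
  S0: [3/4, 1/4]
  S1: [3/4, 1/4]
P^2 =
  S0: [3/4, 1/4]
  S1: [3/4, 1/4]
P^3 =
  S0: [3/4, 1/4]
  S1: [3/4, 1/4]
P^4 =
  S0: [3/4, 1/4]
  S1: [3/4, 1/4]
P^5 =
  S0: [3/4, 1/4]
  S1: [3/4, 1/4]

(P^5)[S0 -> S1] = 1/4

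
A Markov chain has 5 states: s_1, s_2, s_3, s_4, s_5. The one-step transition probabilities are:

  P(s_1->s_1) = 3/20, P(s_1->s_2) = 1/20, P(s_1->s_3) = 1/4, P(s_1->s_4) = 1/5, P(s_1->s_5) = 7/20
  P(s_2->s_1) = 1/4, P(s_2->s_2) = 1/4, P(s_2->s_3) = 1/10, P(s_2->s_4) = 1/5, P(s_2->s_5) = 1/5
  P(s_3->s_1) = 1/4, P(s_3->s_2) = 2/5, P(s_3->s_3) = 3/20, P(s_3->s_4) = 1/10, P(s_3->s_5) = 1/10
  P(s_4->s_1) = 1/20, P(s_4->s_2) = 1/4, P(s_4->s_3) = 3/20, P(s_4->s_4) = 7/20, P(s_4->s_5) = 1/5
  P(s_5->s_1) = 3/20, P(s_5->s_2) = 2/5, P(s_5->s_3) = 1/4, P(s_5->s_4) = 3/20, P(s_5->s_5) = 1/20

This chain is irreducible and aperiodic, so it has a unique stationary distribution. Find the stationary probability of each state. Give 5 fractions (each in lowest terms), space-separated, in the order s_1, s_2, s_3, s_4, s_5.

Answer: 9697/55856 3747/13964 9613/55856 11415/55856 10143/55856

Derivation:
The stationary distribution satisfies pi = pi * P, i.e.:
  pi_s_1 = 3/20*pi_s_1 + 1/4*pi_s_2 + 1/4*pi_s_3 + 1/20*pi_s_4 + 3/20*pi_s_5
  pi_s_2 = 1/20*pi_s_1 + 1/4*pi_s_2 + 2/5*pi_s_3 + 1/4*pi_s_4 + 2/5*pi_s_5
  pi_s_3 = 1/4*pi_s_1 + 1/10*pi_s_2 + 3/20*pi_s_3 + 3/20*pi_s_4 + 1/4*pi_s_5
  pi_s_4 = 1/5*pi_s_1 + 1/5*pi_s_2 + 1/10*pi_s_3 + 7/20*pi_s_4 + 3/20*pi_s_5
  pi_s_5 = 7/20*pi_s_1 + 1/5*pi_s_2 + 1/10*pi_s_3 + 1/5*pi_s_4 + 1/20*pi_s_5
with normalization: pi_s_1 + pi_s_2 + pi_s_3 + pi_s_4 + pi_s_5 = 1.

Using the first 4 balance equations plus normalization, the linear system A*pi = b is:
  [-17/20, 1/4, 1/4, 1/20, 3/20] . pi = 0
  [1/20, -3/4, 2/5, 1/4, 2/5] . pi = 0
  [1/4, 1/10, -17/20, 3/20, 1/4] . pi = 0
  [1/5, 1/5, 1/10, -13/20, 3/20] . pi = 0
  [1, 1, 1, 1, 1] . pi = 1

Solving yields:
  pi_s_1 = 9697/55856
  pi_s_2 = 3747/13964
  pi_s_3 = 9613/55856
  pi_s_4 = 11415/55856
  pi_s_5 = 10143/55856

Verification (pi * P):
  9697/55856*3/20 + 3747/13964*1/4 + 9613/55856*1/4 + 11415/55856*1/20 + 10143/55856*3/20 = 9697/55856 = pi_s_1  (ok)
  9697/55856*1/20 + 3747/13964*1/4 + 9613/55856*2/5 + 11415/55856*1/4 + 10143/55856*2/5 = 3747/13964 = pi_s_2  (ok)
  9697/55856*1/4 + 3747/13964*1/10 + 9613/55856*3/20 + 11415/55856*3/20 + 10143/55856*1/4 = 9613/55856 = pi_s_3  (ok)
  9697/55856*1/5 + 3747/13964*1/5 + 9613/55856*1/10 + 11415/55856*7/20 + 10143/55856*3/20 = 11415/55856 = pi_s_4  (ok)
  9697/55856*7/20 + 3747/13964*1/5 + 9613/55856*1/10 + 11415/55856*1/5 + 10143/55856*1/20 = 10143/55856 = pi_s_5  (ok)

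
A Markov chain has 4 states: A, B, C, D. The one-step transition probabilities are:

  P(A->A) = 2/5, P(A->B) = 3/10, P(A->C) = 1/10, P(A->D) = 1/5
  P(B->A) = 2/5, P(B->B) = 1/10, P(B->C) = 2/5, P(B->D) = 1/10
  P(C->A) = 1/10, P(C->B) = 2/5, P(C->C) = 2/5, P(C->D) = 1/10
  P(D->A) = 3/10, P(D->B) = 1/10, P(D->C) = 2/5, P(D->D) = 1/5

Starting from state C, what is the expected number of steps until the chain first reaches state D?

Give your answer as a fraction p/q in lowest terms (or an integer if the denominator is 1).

Let h_i = expected steps to first reach D from state i.
Boundary: h_D = 0.
First-step equations for the other states:
  h_A = 1 + 2/5*h_A + 3/10*h_B + 1/10*h_C + 1/5*h_D
  h_B = 1 + 2/5*h_A + 1/10*h_B + 2/5*h_C + 1/10*h_D
  h_C = 1 + 1/10*h_A + 2/5*h_B + 2/5*h_C + 1/10*h_D

Substituting h_D = 0 and rearranging gives the linear system (I - Q) h = 1:
  [3/5, -3/10, -1/10] . (h_A, h_B, h_C) = 1
  [-2/5, 9/10, -2/5] . (h_A, h_B, h_C) = 1
  [-1/10, -2/5, 3/5] . (h_A, h_B, h_C) = 1

Solving yields:
  h_A = 810/119
  h_B = 130/17
  h_C = 940/119

Starting state is C, so the expected hitting time is h_C = 940/119.

Answer: 940/119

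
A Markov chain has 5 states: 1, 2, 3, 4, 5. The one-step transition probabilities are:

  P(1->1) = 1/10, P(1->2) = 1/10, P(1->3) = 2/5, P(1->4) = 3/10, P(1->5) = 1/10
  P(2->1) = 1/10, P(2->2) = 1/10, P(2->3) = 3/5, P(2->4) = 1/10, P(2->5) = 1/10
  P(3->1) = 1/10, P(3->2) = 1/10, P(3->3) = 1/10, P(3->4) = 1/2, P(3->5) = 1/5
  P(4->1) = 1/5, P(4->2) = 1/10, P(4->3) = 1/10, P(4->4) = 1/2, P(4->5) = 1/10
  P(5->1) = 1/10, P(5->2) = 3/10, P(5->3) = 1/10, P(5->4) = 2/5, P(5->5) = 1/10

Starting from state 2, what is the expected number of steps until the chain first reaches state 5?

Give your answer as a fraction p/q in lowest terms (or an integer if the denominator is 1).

Let h_i = expected steps to first reach 5 from state i.
Boundary: h_5 = 0.
First-step equations for the other states:
  h_1 = 1 + 1/10*h_1 + 1/10*h_2 + 2/5*h_3 + 3/10*h_4 + 1/10*h_5
  h_2 = 1 + 1/10*h_1 + 1/10*h_2 + 3/5*h_3 + 1/10*h_4 + 1/10*h_5
  h_3 = 1 + 1/10*h_1 + 1/10*h_2 + 1/10*h_3 + 1/2*h_4 + 1/5*h_5
  h_4 = 1 + 1/5*h_1 + 1/10*h_2 + 1/10*h_3 + 1/2*h_4 + 1/10*h_5

Substituting h_5 = 0 and rearranging gives the linear system (I - Q) h = 1:
  [9/10, -1/10, -2/5, -3/10] . (h_1, h_2, h_3, h_4) = 1
  [-1/10, 9/10, -3/5, -1/10] . (h_1, h_2, h_3, h_4) = 1
  [-1/10, -1/10, 9/10, -1/2] . (h_1, h_2, h_3, h_4) = 1
  [-1/5, -1/10, -1/10, 1/2] . (h_1, h_2, h_3, h_4) = 1

Solving yields:
  h_1 = 1375/169
  h_2 = 2695/338
  h_3 = 1275/169
  h_4 = 2825/338

Starting state is 2, so the expected hitting time is h_2 = 2695/338.

Answer: 2695/338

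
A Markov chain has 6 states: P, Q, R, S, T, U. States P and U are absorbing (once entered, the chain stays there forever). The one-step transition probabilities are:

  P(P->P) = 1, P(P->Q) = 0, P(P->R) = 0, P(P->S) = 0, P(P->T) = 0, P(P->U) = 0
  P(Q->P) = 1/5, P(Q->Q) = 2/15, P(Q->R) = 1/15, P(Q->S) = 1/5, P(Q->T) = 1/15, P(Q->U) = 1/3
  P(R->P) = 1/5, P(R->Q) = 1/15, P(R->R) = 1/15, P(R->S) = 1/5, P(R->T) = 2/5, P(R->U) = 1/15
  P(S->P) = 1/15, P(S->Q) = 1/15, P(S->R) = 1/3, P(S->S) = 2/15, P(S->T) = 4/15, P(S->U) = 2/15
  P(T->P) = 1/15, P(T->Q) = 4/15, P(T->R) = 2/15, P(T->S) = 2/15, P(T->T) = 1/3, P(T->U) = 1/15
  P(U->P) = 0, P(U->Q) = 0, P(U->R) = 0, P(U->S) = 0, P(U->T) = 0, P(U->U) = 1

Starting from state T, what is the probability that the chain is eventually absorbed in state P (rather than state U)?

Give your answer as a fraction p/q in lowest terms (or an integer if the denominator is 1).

Let a_i = P(absorbed in P | start in state i).
Boundary conditions: a_P = 1, a_U = 0.
For each transient state i, a_i = sum_j P(i->j) * a_j:
  a_Q = 1/5*a_P + 2/15*a_Q + 1/15*a_R + 1/5*a_S + 1/15*a_T + 1/3*a_U
  a_R = 1/5*a_P + 1/15*a_Q + 1/15*a_R + 1/5*a_S + 2/5*a_T + 1/15*a_U
  a_S = 1/15*a_P + 1/15*a_Q + 1/3*a_R + 2/15*a_S + 4/15*a_T + 2/15*a_U
  a_T = 1/15*a_P + 4/15*a_Q + 2/15*a_R + 2/15*a_S + 1/3*a_T + 1/15*a_U

Substituting a_P = 1 and a_U = 0, rearrange to (I - Q) a = r where r[i] = P(i -> P):
  [13/15, -1/15, -1/5, -1/15] . (a_Q, a_R, a_S, a_T) = 1/5
  [-1/15, 14/15, -1/5, -2/5] . (a_Q, a_R, a_S, a_T) = 1/5
  [-1/15, -1/3, 13/15, -4/15] . (a_Q, a_R, a_S, a_T) = 1/15
  [-4/15, -2/15, -2/15, 2/3] . (a_Q, a_R, a_S, a_T) = 1/15

Solving yields:
  a_Q = 5925/14282
  a_R = 3876/7141
  a_S = 6587/14282
  a_T = 3333/7141

Starting state is T, so the absorption probability is a_T = 3333/7141.

Answer: 3333/7141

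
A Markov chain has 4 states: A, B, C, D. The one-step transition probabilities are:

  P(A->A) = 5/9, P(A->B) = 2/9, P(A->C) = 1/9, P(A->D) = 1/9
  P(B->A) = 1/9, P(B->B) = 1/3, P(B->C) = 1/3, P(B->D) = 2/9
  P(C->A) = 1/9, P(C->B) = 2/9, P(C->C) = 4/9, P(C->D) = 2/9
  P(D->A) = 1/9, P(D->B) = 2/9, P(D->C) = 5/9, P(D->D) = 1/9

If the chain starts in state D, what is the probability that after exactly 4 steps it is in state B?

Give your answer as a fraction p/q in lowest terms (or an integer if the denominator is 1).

Computing P^4 by repeated multiplication:
P^1 =
  A: [5/9, 2/9, 1/9, 1/9]
  B: [1/9, 1/3, 1/3, 2/9]
  C: [1/9, 2/9, 4/9, 2/9]
  D: [1/9, 2/9, 5/9, 1/9]
P^2 =
  A: [29/81, 20/81, 20/81, 4/27]
  B: [13/81, 7/27, 32/81, 5/27]
  C: [13/81, 20/81, 11/27, 5/27]
  D: [13/81, 20/81, 32/81, 16/81]
P^3 =
  A: [197/729, 182/729, 229/729, 121/729]
  B: [133/729, 61/243, 31/81, 134/729]
  C: [133/729, 182/729, 280/729, 134/729]
  D: [133/729, 182/729, 281/729, 133/729]
P^4 =
  A: [1517/6561, 1640/6561, 2264/6561, 380/2187]
  B: [1261/6561, 547/2187, 2468/6561, 397/2187]
  C: [1261/6561, 1640/6561, 823/2187, 397/2187]
  D: [1261/6561, 1640/6561, 2468/6561, 1192/6561]

(P^4)[D -> B] = 1640/6561

Answer: 1640/6561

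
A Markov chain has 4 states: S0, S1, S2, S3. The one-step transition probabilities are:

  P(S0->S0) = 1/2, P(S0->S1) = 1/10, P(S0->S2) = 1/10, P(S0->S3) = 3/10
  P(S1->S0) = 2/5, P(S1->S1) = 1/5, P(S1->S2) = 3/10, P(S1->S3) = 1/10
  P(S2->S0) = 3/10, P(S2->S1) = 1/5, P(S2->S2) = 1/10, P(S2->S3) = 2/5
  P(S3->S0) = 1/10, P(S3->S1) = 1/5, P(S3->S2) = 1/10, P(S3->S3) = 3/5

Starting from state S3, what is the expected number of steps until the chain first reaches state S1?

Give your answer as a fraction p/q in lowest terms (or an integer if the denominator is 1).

Answer: 50/9

Derivation:
Let h_i = expected steps to first reach S1 from state i.
Boundary: h_S1 = 0.
First-step equations for the other states:
  h_S0 = 1 + 1/2*h_S0 + 1/10*h_S1 + 1/10*h_S2 + 3/10*h_S3
  h_S2 = 1 + 3/10*h_S0 + 1/5*h_S1 + 1/10*h_S2 + 2/5*h_S3
  h_S3 = 1 + 1/10*h_S0 + 1/5*h_S1 + 1/10*h_S2 + 3/5*h_S3

Substituting h_S1 = 0 and rearranging gives the linear system (I - Q) h = 1:
  [1/2, -1/10, -3/10] . (h_S0, h_S2, h_S3) = 1
  [-3/10, 9/10, -2/5] . (h_S0, h_S2, h_S3) = 1
  [-1/10, -1/10, 2/5] . (h_S0, h_S2, h_S3) = 1

Solving yields:
  h_S0 = 175/27
  h_S2 = 155/27
  h_S3 = 50/9

Starting state is S3, so the expected hitting time is h_S3 = 50/9.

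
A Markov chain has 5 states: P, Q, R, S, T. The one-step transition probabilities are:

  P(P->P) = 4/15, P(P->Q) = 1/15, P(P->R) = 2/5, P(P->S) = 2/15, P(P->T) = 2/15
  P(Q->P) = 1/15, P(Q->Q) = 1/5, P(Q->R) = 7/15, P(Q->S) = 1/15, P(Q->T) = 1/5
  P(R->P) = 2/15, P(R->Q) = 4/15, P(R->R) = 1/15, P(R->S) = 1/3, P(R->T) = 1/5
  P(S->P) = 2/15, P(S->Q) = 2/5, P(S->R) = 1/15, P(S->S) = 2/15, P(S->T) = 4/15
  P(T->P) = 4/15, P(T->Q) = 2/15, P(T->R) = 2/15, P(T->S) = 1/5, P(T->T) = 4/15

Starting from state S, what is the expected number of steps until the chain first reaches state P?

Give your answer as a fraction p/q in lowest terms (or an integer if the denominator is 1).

Answer: 31215/4607

Derivation:
Let h_i = expected steps to first reach P from state i.
Boundary: h_P = 0.
First-step equations for the other states:
  h_Q = 1 + 1/15*h_P + 1/5*h_Q + 7/15*h_R + 1/15*h_S + 1/5*h_T
  h_R = 1 + 2/15*h_P + 4/15*h_Q + 1/15*h_R + 1/3*h_S + 1/5*h_T
  h_S = 1 + 2/15*h_P + 2/5*h_Q + 1/15*h_R + 2/15*h_S + 4/15*h_T
  h_T = 1 + 4/15*h_P + 2/15*h_Q + 2/15*h_R + 1/5*h_S + 4/15*h_T

Substituting h_P = 0 and rearranging gives the linear system (I - Q) h = 1:
  [4/5, -7/15, -1/15, -1/5] . (h_Q, h_R, h_S, h_T) = 1
  [-4/15, 14/15, -1/3, -1/5] . (h_Q, h_R, h_S, h_T) = 1
  [-2/5, -1/15, 13/15, -4/15] . (h_Q, h_R, h_S, h_T) = 1
  [-2/15, -2/15, -1/5, 11/15] . (h_Q, h_R, h_S, h_T) = 1

Solving yields:
  h_Q = 33225/4607
  h_R = 31260/4607
  h_S = 31215/4607
  h_T = 1560/271

Starting state is S, so the expected hitting time is h_S = 31215/4607.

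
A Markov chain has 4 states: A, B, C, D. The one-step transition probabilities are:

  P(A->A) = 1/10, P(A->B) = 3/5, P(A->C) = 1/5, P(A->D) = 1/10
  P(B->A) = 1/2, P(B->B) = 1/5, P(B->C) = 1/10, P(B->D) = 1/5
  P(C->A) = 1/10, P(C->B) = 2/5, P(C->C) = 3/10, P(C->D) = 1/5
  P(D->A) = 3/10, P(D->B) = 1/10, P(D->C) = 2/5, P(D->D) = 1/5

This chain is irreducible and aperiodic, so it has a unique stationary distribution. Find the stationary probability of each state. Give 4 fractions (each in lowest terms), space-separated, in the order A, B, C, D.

Answer: 76/283 379/1132 253/1132 49/283

Derivation:
The stationary distribution satisfies pi = pi * P, i.e.:
  pi_A = 1/10*pi_A + 1/2*pi_B + 1/10*pi_C + 3/10*pi_D
  pi_B = 3/5*pi_A + 1/5*pi_B + 2/5*pi_C + 1/10*pi_D
  pi_C = 1/5*pi_A + 1/10*pi_B + 3/10*pi_C + 2/5*pi_D
  pi_D = 1/10*pi_A + 1/5*pi_B + 1/5*pi_C + 1/5*pi_D
with normalization: pi_A + pi_B + pi_C + pi_D = 1.

Using the first 3 balance equations plus normalization, the linear system A*pi = b is:
  [-9/10, 1/2, 1/10, 3/10] . pi = 0
  [3/5, -4/5, 2/5, 1/10] . pi = 0
  [1/5, 1/10, -7/10, 2/5] . pi = 0
  [1, 1, 1, 1] . pi = 1

Solving yields:
  pi_A = 76/283
  pi_B = 379/1132
  pi_C = 253/1132
  pi_D = 49/283

Verification (pi * P):
  76/283*1/10 + 379/1132*1/2 + 253/1132*1/10 + 49/283*3/10 = 76/283 = pi_A  (ok)
  76/283*3/5 + 379/1132*1/5 + 253/1132*2/5 + 49/283*1/10 = 379/1132 = pi_B  (ok)
  76/283*1/5 + 379/1132*1/10 + 253/1132*3/10 + 49/283*2/5 = 253/1132 = pi_C  (ok)
  76/283*1/10 + 379/1132*1/5 + 253/1132*1/5 + 49/283*1/5 = 49/283 = pi_D  (ok)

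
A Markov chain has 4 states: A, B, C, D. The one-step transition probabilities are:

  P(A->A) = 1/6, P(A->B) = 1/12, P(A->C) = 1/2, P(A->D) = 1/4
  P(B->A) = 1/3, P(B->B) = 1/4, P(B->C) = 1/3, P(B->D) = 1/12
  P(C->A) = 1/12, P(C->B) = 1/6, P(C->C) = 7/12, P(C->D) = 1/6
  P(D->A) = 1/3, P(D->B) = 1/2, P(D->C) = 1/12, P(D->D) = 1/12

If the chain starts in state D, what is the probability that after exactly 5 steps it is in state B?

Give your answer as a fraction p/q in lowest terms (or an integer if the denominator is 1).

Answer: 6835/31104

Derivation:
Computing P^5 by repeated multiplication:
P^1 =
  A: [1/6, 1/12, 1/2, 1/4]
  B: [1/3, 1/4, 1/3, 1/12]
  C: [1/12, 1/6, 7/12, 1/6]
  D: [1/3, 1/2, 1/12, 1/12]
P^2 =
  A: [13/72, 35/144, 61/144, 11/72]
  B: [7/36, 3/16, 65/144, 1/6]
  C: [25/144, 11/48, 65/144, 7/48]
  D: [37/144, 5/24, 7/18, 7/48]
P^3 =
  A: [341/1728, 385/1728, 745/1728, 257/1728]
  B: [325/1728, 383/1728, 755/1728, 265/1728]
  C: [331/1728, 95/432, 379/864, 259/1728]
  D: [167/864, 365/1728, 755/1728, 137/864]
P^4 =
  A: [3995/20736, 283/1296, 4529/10368, 3155/20736]
  B: [3997/20736, 2287/10368, 1129/2592, 3133/20736]
  C: [497/2592, 4541/20736, 9071/20736, 787/5184]
  D: [3979/20736, 4583/20736, 9023/20736, 3151/20736]
P^5 =
  A: [11945/62208, 54625/248832, 108643/248832, 4723/31104]
  B: [23927/124416, 54581/248832, 108635/248832, 18881/124416]
  C: [47779/248832, 54629/248832, 108665/248832, 37759/248832]
  D: [47917/248832, 6835/31104, 54259/124416, 37717/248832]

(P^5)[D -> B] = 6835/31104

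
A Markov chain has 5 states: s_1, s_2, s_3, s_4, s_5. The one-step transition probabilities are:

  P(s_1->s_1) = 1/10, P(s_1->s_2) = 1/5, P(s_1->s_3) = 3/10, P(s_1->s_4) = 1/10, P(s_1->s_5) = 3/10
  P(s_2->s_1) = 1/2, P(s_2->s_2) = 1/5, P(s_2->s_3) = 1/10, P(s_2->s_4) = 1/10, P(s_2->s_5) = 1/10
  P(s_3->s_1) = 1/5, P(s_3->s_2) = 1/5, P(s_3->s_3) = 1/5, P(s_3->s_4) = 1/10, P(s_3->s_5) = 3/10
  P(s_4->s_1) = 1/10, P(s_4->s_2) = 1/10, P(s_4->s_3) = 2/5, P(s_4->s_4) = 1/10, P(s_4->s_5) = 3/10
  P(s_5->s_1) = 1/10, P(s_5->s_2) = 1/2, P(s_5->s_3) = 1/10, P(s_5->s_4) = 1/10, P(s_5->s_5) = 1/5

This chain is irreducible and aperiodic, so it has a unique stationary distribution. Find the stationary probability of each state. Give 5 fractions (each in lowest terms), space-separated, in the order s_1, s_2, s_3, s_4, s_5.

Answer: 2839/12760 299/1160 1237/6380 1/10 131/580

Derivation:
The stationary distribution satisfies pi = pi * P, i.e.:
  pi_s_1 = 1/10*pi_s_1 + 1/2*pi_s_2 + 1/5*pi_s_3 + 1/10*pi_s_4 + 1/10*pi_s_5
  pi_s_2 = 1/5*pi_s_1 + 1/5*pi_s_2 + 1/5*pi_s_3 + 1/10*pi_s_4 + 1/2*pi_s_5
  pi_s_3 = 3/10*pi_s_1 + 1/10*pi_s_2 + 1/5*pi_s_3 + 2/5*pi_s_4 + 1/10*pi_s_5
  pi_s_4 = 1/10*pi_s_1 + 1/10*pi_s_2 + 1/10*pi_s_3 + 1/10*pi_s_4 + 1/10*pi_s_5
  pi_s_5 = 3/10*pi_s_1 + 1/10*pi_s_2 + 3/10*pi_s_3 + 3/10*pi_s_4 + 1/5*pi_s_5
with normalization: pi_s_1 + pi_s_2 + pi_s_3 + pi_s_4 + pi_s_5 = 1.

Using the first 4 balance equations plus normalization, the linear system A*pi = b is:
  [-9/10, 1/2, 1/5, 1/10, 1/10] . pi = 0
  [1/5, -4/5, 1/5, 1/10, 1/2] . pi = 0
  [3/10, 1/10, -4/5, 2/5, 1/10] . pi = 0
  [1/10, 1/10, 1/10, -9/10, 1/10] . pi = 0
  [1, 1, 1, 1, 1] . pi = 1

Solving yields:
  pi_s_1 = 2839/12760
  pi_s_2 = 299/1160
  pi_s_3 = 1237/6380
  pi_s_4 = 1/10
  pi_s_5 = 131/580

Verification (pi * P):
  2839/12760*1/10 + 299/1160*1/2 + 1237/6380*1/5 + 1/10*1/10 + 131/580*1/10 = 2839/12760 = pi_s_1  (ok)
  2839/12760*1/5 + 299/1160*1/5 + 1237/6380*1/5 + 1/10*1/10 + 131/580*1/2 = 299/1160 = pi_s_2  (ok)
  2839/12760*3/10 + 299/1160*1/10 + 1237/6380*1/5 + 1/10*2/5 + 131/580*1/10 = 1237/6380 = pi_s_3  (ok)
  2839/12760*1/10 + 299/1160*1/10 + 1237/6380*1/10 + 1/10*1/10 + 131/580*1/10 = 1/10 = pi_s_4  (ok)
  2839/12760*3/10 + 299/1160*1/10 + 1237/6380*3/10 + 1/10*3/10 + 131/580*1/5 = 131/580 = pi_s_5  (ok)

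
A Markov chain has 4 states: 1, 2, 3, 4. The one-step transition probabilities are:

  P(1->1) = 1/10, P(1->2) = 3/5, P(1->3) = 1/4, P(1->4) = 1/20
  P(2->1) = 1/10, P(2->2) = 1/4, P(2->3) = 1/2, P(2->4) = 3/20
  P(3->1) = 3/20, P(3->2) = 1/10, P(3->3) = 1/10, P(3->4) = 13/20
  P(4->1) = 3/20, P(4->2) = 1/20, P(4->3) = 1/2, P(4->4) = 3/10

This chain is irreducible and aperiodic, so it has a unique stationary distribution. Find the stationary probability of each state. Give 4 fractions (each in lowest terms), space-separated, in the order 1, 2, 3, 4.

The stationary distribution satisfies pi = pi * P, i.e.:
  pi_1 = 1/10*pi_1 + 1/10*pi_2 + 3/20*pi_3 + 3/20*pi_4
  pi_2 = 3/5*pi_1 + 1/4*pi_2 + 1/10*pi_3 + 1/20*pi_4
  pi_3 = 1/4*pi_1 + 1/2*pi_2 + 1/10*pi_3 + 1/2*pi_4
  pi_4 = 1/20*pi_1 + 3/20*pi_2 + 13/20*pi_3 + 3/10*pi_4
with normalization: pi_1 + pi_2 + pi_3 + pi_4 = 1.

Using the first 3 balance equations plus normalization, the linear system A*pi = b is:
  [-9/10, 1/10, 3/20, 3/20] . pi = 0
  [3/5, -3/4, 1/10, 1/20] . pi = 0
  [1/4, 1/2, -9/10, 1/2] . pi = 0
  [1, 1, 1, 1] . pi = 1

Solving yields:
  pi_1 = 1306/9711
  pi_2 = 569/3237
  pi_3 = 3235/9711
  pi_4 = 3463/9711

Verification (pi * P):
  1306/9711*1/10 + 569/3237*1/10 + 3235/9711*3/20 + 3463/9711*3/20 = 1306/9711 = pi_1  (ok)
  1306/9711*3/5 + 569/3237*1/4 + 3235/9711*1/10 + 3463/9711*1/20 = 569/3237 = pi_2  (ok)
  1306/9711*1/4 + 569/3237*1/2 + 3235/9711*1/10 + 3463/9711*1/2 = 3235/9711 = pi_3  (ok)
  1306/9711*1/20 + 569/3237*3/20 + 3235/9711*13/20 + 3463/9711*3/10 = 3463/9711 = pi_4  (ok)

Answer: 1306/9711 569/3237 3235/9711 3463/9711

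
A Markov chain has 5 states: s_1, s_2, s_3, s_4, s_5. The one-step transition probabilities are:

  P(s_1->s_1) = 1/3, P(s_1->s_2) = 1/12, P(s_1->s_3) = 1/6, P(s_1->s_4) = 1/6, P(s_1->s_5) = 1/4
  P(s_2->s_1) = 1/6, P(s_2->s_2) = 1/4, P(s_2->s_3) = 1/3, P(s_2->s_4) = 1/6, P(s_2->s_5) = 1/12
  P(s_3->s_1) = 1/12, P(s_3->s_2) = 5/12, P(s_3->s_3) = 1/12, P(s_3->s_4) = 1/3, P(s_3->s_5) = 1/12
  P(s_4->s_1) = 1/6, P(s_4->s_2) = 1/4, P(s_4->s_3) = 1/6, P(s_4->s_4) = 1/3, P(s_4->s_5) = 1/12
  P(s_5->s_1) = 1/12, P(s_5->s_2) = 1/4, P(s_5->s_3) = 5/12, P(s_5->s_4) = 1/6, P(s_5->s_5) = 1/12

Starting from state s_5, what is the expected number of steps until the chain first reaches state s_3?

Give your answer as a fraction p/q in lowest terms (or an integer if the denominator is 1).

Let h_i = expected steps to first reach s_3 from state i.
Boundary: h_s_3 = 0.
First-step equations for the other states:
  h_s_1 = 1 + 1/3*h_s_1 + 1/12*h_s_2 + 1/6*h_s_3 + 1/6*h_s_4 + 1/4*h_s_5
  h_s_2 = 1 + 1/6*h_s_1 + 1/4*h_s_2 + 1/3*h_s_3 + 1/6*h_s_4 + 1/12*h_s_5
  h_s_4 = 1 + 1/6*h_s_1 + 1/4*h_s_2 + 1/6*h_s_3 + 1/3*h_s_4 + 1/12*h_s_5
  h_s_5 = 1 + 1/12*h_s_1 + 1/4*h_s_2 + 5/12*h_s_3 + 1/6*h_s_4 + 1/12*h_s_5

Substituting h_s_3 = 0 and rearranging gives the linear system (I - Q) h = 1:
  [2/3, -1/12, -1/6, -1/4] . (h_s_1, h_s_2, h_s_4, h_s_5) = 1
  [-1/6, 3/4, -1/6, -1/12] . (h_s_1, h_s_2, h_s_4, h_s_5) = 1
  [-1/6, -1/4, 2/3, -1/12] . (h_s_1, h_s_2, h_s_4, h_s_5) = 1
  [-1/12, -1/4, -1/6, 11/12] . (h_s_1, h_s_2, h_s_4, h_s_5) = 1

Solving yields:
  h_s_1 = 2160/509
  h_s_2 = 1830/509
  h_s_4 = 2196/509
  h_s_5 = 1650/509

Starting state is s_5, so the expected hitting time is h_s_5 = 1650/509.

Answer: 1650/509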